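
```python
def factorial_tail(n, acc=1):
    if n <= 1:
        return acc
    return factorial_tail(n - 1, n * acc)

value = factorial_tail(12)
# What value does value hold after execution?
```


factorial_tail(12, 1)
= factorial_tail(11, 12 * 1) = factorial_tail(11, 12)
= factorial_tail(10, 11 * 12) = factorial_tail(10, 132)
= factorial_tail(9, 10 * 132) = factorial_tail(9, 1320)
= factorial_tail(8, 9 * 1320) = factorial_tail(8, 11880)
= factorial_tail(7, 8 * 11880) = factorial_tail(7, 95040)
= factorial_tail(6, 7 * 95040) = factorial_tail(6, 665280)
= factorial_tail(5, 6 * 665280) = factorial_tail(5, 3991680)
= factorial_tail(4, 5 * 3991680) = factorial_tail(4, 19958400)
= factorial_tail(3, 4 * 19958400) = factorial_tail(3, 79833600)
= factorial_tail(2, 3 * 79833600) = factorial_tail(2, 239500800)
= factorial_tail(1, 2 * 239500800) = factorial_tail(1, 479001600)
n <= 1, return acc = 479001600


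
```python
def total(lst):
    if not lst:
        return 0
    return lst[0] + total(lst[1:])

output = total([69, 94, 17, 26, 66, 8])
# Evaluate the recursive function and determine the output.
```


total([69, 94, 17, 26, 66, 8])
= 69 + total([94, 17, 26, 66, 8])
= 69 + 94 + total([17, 26, 66, 8])
= 69 + 94 + 17 + total([26, 66, 8])
= 69 + 94 + 17 + 26 + total([66, 8])
= 69 + 94 + 17 + 26 + 66 + total([8])
= 69 + 94 + 17 + 26 + 66 + 8 + total([])
= 69 + 94 + 17 + 26 + 66 + 8 + 0
= 280


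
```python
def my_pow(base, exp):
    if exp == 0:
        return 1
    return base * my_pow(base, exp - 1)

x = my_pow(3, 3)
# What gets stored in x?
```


my_pow(3, 3)
= 3 * my_pow(3, 2)
= 3 * 3 * my_pow(3, 1)
= 3 * 3 * 3 * my_pow(3, 0)
= 3 * 3 * 3 * 1
= 27


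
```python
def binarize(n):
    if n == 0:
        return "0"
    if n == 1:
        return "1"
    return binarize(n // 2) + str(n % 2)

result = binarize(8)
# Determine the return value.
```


binarize(8)
= binarize(4) + "0"
= binarize(2) + "0" + "0"
= binarize(1) + "0" + "0" + "0"
= "1" + "0" + "0" + "0"
= "1000"


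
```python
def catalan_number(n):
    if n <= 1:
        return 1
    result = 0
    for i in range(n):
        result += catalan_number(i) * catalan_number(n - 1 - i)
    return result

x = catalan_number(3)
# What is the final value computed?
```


catalan_number(3)
= sum of catalan_number(i) * catalan_number(3-1-i) for i in 0..2
First compute sub-values bottom-up:
  catalan_number(0) = 1, catalan_number(1) = 1
  catalan_number(2) = 1*1 + 1*1 = 2
Now catalan_number(3):
  catalan_number(0)*catalan_number(2) = 1*2 = 2
  catalan_number(1)*catalan_number(1) = 1*1 = 1
  catalan_number(2)*catalan_number(0) = 2*1 = 2
= 2 + 1 + 2
= 5


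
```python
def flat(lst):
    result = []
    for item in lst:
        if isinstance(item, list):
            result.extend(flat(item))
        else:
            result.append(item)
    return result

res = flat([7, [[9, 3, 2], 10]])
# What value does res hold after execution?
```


flat([7, [[9, 3, 2], 10]])
Processing each element:
  7 is not a list -> append 7
  [[9, 3, 2], 10] is a list -> flat recursively -> [9, 3, 2, 10]
= [7, 9, 3, 2, 10]


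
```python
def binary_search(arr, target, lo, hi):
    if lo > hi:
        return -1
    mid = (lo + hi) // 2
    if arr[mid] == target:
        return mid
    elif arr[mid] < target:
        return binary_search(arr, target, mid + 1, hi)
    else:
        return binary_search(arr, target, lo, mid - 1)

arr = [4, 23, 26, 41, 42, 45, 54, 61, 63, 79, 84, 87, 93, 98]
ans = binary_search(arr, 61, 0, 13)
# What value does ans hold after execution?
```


binary_search(arr, 61, 0, 13)
lo=0, hi=13, mid=6, arr[mid]=54
54 < 61, search right half
lo=7, hi=13, mid=10, arr[mid]=84
84 > 61, search left half
lo=7, hi=9, mid=8, arr[mid]=63
63 > 61, search left half
lo=7, hi=7, mid=7, arr[mid]=61
arr[7] == 61, found at index 7
= 7


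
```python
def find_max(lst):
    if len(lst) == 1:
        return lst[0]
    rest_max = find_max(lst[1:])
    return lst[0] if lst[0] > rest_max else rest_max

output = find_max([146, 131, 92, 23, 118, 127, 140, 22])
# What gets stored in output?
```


find_max([146, 131, 92, 23, 118, 127, 140, 22])
= compare 146 with find_max([131, 92, 23, 118, 127, 140, 22])
= compare 131 with find_max([92, 23, 118, 127, 140, 22])
= compare 92 with find_max([23, 118, 127, 140, 22])
= compare 23 with find_max([118, 127, 140, 22])
= compare 118 with find_max([127, 140, 22])
= compare 127 with find_max([140, 22])
= compare 140 with find_max([22])
Base: find_max([22]) = 22
compare 140 with 22: max = 140
compare 127 with 140: max = 140
compare 118 with 140: max = 140
compare 23 with 140: max = 140
compare 92 with 140: max = 140
compare 131 with 140: max = 140
compare 146 with 140: max = 146
= 146


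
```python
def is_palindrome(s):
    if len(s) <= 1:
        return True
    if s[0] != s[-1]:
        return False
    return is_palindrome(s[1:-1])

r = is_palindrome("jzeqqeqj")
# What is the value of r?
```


is_palindrome("jzeqqeqj")
"jzeqqeqj": s[0]='j' == s[-1]='j' -> is_palindrome("zeqqeq")
"zeqqeq": s[0]='z' != s[-1]='q' -> False
= False


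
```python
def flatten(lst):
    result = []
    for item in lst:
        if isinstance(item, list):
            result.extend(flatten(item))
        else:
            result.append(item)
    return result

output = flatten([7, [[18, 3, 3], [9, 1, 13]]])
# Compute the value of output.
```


flatten([7, [[18, 3, 3], [9, 1, 13]]])
Processing each element:
  7 is not a list -> append 7
  [[18, 3, 3], [9, 1, 13]] is a list -> flatten recursively -> [18, 3, 3, 9, 1, 13]
= [7, 18, 3, 3, 9, 1, 13]


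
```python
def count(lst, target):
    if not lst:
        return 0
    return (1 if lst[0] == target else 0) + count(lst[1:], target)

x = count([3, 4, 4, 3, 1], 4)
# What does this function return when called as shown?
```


count([3, 4, 4, 3, 1], 4)
lst[0]=3 != 4: 0 + count([4, 4, 3, 1], 4)
lst[0]=4 == 4: 1 + count([4, 3, 1], 4)
lst[0]=4 == 4: 1 + count([3, 1], 4)
lst[0]=3 != 4: 0 + count([1], 4)
lst[0]=1 != 4: 0 + count([], 4)
= 2


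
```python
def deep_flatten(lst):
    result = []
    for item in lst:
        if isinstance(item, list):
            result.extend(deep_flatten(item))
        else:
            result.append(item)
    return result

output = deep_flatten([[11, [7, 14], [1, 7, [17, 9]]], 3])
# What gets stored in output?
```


deep_flatten([[11, [7, 14], [1, 7, [17, 9]]], 3])
Processing each element:
  [11, [7, 14], [1, 7, [17, 9]]] is a list -> deep_flatten recursively -> [11, 7, 14, 1, 7, 17, 9]
  3 is not a list -> append 3
= [11, 7, 14, 1, 7, 17, 9, 3]


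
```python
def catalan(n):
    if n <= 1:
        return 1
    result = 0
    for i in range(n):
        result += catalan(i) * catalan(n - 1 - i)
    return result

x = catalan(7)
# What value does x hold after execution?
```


catalan(7)
= sum of catalan(i) * catalan(7-1-i) for i in 0..6
First compute sub-values bottom-up:
  catalan(0) = 1, catalan(1) = 1
  catalan(2) = 1*1 + 1*1 = 2
  catalan(3) = 1*2 + 1*1 + 2*1 = 5
  catalan(4) = 1*5 + 1*2 + 2*1 + 5*1 = 14
  catalan(5) = 1*14 + 1*5 + 2*2 + 5*1 + 14*1 = 42
  catalan(6) = 1*42 + 1*14 + 2*5 + 5*2 + 14*1 + 42*1 = 132
Now catalan(7):
  catalan(0)*catalan(6) = 1*132 = 132
  catalan(1)*catalan(5) = 1*42 = 42
  catalan(2)*catalan(4) = 2*14 = 28
  catalan(3)*catalan(3) = 5*5 = 25
  catalan(4)*catalan(2) = 14*2 = 28
  catalan(5)*catalan(1) = 42*1 = 42
  catalan(6)*catalan(0) = 132*1 = 132
= 132 + 42 + 28 + 25 + 28 + 42 + 132
= 429


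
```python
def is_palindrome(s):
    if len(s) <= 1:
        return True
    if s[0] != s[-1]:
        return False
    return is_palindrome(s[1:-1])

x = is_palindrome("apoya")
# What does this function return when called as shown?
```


is_palindrome("apoya")
"apoya": s[0]='a' == s[-1]='a' -> is_palindrome("poy")
"poy": s[0]='p' != s[-1]='y' -> False
= False


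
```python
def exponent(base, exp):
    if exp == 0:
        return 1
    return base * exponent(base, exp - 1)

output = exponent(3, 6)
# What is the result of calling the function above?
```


exponent(3, 6)
= 3 * exponent(3, 5)
= 3 * 3 * exponent(3, 4)
= 3 * 3 * 3 * exponent(3, 3)
= 3 * 3 * 3 * 3 * exponent(3, 2)
= 3 * 3 * 3 * 3 * 3 * exponent(3, 1)
= 3 * 3 * 3 * 3 * 3 * 3 * exponent(3, 0)
= 3 * 3 * 3 * 3 * 3 * 3 * 1
= 729


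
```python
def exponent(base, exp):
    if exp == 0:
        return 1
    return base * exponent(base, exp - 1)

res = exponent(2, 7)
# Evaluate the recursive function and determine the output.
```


exponent(2, 7)
= 2 * exponent(2, 6)
= 2 * 2 * exponent(2, 5)
= 2 * 2 * 2 * exponent(2, 4)
= 2 * 2 * 2 * 2 * exponent(2, 3)
= 2 * 2 * 2 * 2 * 2 * exponent(2, 2)
= 2 * 2 * 2 * 2 * 2 * 2 * exponent(2, 1)
= 2 * 2 * 2 * 2 * 2 * 2 * 2 * exponent(2, 0)
= 2 * 2 * 2 * 2 * 2 * 2 * 2 * 1
= 128


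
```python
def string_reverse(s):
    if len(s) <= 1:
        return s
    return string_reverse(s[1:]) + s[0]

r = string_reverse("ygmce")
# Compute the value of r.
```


string_reverse("ygmce")
= string_reverse("gmce") + "y"
= string_reverse("mce") + "g" + "y"
= string_reverse("ce") + "m" + "g" + "y"
= string_reverse("e") + "c" + "m" + "g" + "y"
= "e" + "c" + "m" + "g" + "y"
= "ecmgy"


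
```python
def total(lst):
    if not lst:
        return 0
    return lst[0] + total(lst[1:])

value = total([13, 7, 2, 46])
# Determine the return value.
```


total([13, 7, 2, 46])
= 13 + total([7, 2, 46])
= 13 + 7 + total([2, 46])
= 13 + 7 + 2 + total([46])
= 13 + 7 + 2 + 46 + total([])
= 13 + 7 + 2 + 46 + 0
= 68


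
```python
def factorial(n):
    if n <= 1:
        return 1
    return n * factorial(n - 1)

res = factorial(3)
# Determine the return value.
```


factorial(3)
= 3 * factorial(2)
= 3 * 2 * factorial(1)
= 3 * 2 * 1
= 6


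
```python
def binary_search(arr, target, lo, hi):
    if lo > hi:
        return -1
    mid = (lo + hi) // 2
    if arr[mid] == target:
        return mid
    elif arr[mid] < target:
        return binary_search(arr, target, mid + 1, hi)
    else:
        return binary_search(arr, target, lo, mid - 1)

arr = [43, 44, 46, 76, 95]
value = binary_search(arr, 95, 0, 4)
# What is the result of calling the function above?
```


binary_search(arr, 95, 0, 4)
lo=0, hi=4, mid=2, arr[mid]=46
46 < 95, search right half
lo=3, hi=4, mid=3, arr[mid]=76
76 < 95, search right half
lo=4, hi=4, mid=4, arr[mid]=95
arr[4] == 95, found at index 4
= 4


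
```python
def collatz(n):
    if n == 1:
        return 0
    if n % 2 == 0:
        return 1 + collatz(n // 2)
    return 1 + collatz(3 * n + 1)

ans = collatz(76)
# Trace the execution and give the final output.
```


collatz(76)
76 is even -> collatz(38)
38 is even -> collatz(19)
19 is odd -> 3*19+1 = 58 -> collatz(58)
58 is even -> collatz(29)
29 is odd -> 3*29+1 = 88 -> collatz(88)
88 is even -> collatz(44)
44 is even -> collatz(22)
22 is even -> collatz(11)
11 is odd -> 3*11+1 = 34 -> collatz(34)
34 is even -> collatz(17)
17 is odd -> 3*17+1 = 52 -> collatz(52)
52 is even -> collatz(26)
26 is even -> collatz(13)
13 is odd -> 3*13+1 = 40 -> collatz(40)
40 is even -> collatz(20)
20 is even -> collatz(10)
10 is even -> collatz(5)
5 is odd -> 3*5+1 = 16 -> collatz(16)
16 is even -> collatz(8)
8 is even -> collatz(4)
4 is even -> collatz(2)
2 is even -> collatz(1)
Reached 1 after 22 steps
= 22


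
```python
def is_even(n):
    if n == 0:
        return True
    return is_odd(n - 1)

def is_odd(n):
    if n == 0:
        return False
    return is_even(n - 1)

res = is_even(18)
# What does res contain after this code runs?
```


is_even(18)
= is_odd(17)
= is_even(16)
= is_odd(15)
= is_even(14)
= is_odd(13)
= is_even(12)
= is_odd(11)
= is_even(10)
= is_odd(9)
= is_even(8)
= is_odd(7)
= is_even(6)
= is_odd(5)
= is_even(4)
= is_odd(3)
= is_even(2)
= is_odd(1)
= is_even(0)
n == 0: return True
= True


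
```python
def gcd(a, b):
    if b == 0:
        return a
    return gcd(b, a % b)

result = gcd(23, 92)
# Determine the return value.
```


gcd(23, 92)
= gcd(92, 23 % 92) = gcd(92, 23)
= gcd(23, 92 % 23) = gcd(23, 0)
b == 0, return a = 23


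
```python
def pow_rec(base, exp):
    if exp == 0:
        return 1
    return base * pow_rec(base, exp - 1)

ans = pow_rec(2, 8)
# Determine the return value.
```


pow_rec(2, 8)
= 2 * pow_rec(2, 7)
= 2 * 2 * pow_rec(2, 6)
= 2 * 2 * 2 * pow_rec(2, 5)
= 2 * 2 * 2 * 2 * pow_rec(2, 4)
= 2 * 2 * 2 * 2 * 2 * pow_rec(2, 3)
= 2 * 2 * 2 * 2 * 2 * 2 * pow_rec(2, 2)
= 2 * 2 * 2 * 2 * 2 * 2 * 2 * pow_rec(2, 1)
= 2 * 2 * 2 * 2 * 2 * 2 * 2 * 2 * pow_rec(2, 0)
= 2 * 2 * 2 * 2 * 2 * 2 * 2 * 2 * 1
= 256


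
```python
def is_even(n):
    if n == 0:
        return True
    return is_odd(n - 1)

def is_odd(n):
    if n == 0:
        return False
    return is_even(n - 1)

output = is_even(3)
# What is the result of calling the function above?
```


is_even(3)
= is_odd(2)
= is_even(1)
= is_odd(0)
n == 0: return False
= False


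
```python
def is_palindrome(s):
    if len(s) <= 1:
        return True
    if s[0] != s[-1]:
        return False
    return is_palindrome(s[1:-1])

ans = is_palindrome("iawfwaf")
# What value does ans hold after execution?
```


is_palindrome("iawfwaf")
"iawfwaf": s[0]='i' != s[-1]='f' -> False
= False


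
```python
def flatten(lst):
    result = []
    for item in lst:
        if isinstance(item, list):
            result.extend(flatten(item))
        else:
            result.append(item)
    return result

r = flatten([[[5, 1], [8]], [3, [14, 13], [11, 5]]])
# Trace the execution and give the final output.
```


flatten([[[5, 1], [8]], [3, [14, 13], [11, 5]]])
Processing each element:
  [[5, 1], [8]] is a list -> flatten recursively -> [5, 1, 8]
  [3, [14, 13], [11, 5]] is a list -> flatten recursively -> [3, 14, 13, 11, 5]
= [5, 1, 8, 3, 14, 13, 11, 5]


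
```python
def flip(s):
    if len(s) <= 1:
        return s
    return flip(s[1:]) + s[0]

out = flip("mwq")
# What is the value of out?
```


flip("mwq")
= flip("wq") + "m"
= flip("q") + "w" + "m"
= "q" + "w" + "m"
= "qwm"


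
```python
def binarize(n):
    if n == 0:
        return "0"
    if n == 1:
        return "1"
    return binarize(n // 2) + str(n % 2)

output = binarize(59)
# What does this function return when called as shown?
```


binarize(59)
= binarize(29) + "1"
= binarize(14) + "1" + "1"
= binarize(7) + "0" + "1" + "1"
= binarize(3) + "1" + "0" + "1" + "1"
= binarize(1) + "1" + "1" + "0" + "1" + "1"
= "1" + "1" + "1" + "0" + "1" + "1"
= "111011"


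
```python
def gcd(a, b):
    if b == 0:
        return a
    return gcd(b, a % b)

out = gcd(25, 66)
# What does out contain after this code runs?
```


gcd(25, 66)
= gcd(66, 25 % 66) = gcd(66, 25)
= gcd(25, 66 % 25) = gcd(25, 16)
= gcd(16, 25 % 16) = gcd(16, 9)
= gcd(9, 16 % 9) = gcd(9, 7)
= gcd(7, 9 % 7) = gcd(7, 2)
= gcd(2, 7 % 2) = gcd(2, 1)
= gcd(1, 2 % 1) = gcd(1, 0)
b == 0, return a = 1


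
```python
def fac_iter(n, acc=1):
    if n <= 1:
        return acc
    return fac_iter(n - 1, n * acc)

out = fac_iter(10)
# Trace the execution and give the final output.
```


fac_iter(10, 1)
= fac_iter(9, 10 * 1) = fac_iter(9, 10)
= fac_iter(8, 9 * 10) = fac_iter(8, 90)
= fac_iter(7, 8 * 90) = fac_iter(7, 720)
= fac_iter(6, 7 * 720) = fac_iter(6, 5040)
= fac_iter(5, 6 * 5040) = fac_iter(5, 30240)
= fac_iter(4, 5 * 30240) = fac_iter(4, 151200)
= fac_iter(3, 4 * 151200) = fac_iter(3, 604800)
= fac_iter(2, 3 * 604800) = fac_iter(2, 1814400)
= fac_iter(1, 2 * 1814400) = fac_iter(1, 3628800)
n <= 1, return acc = 3628800


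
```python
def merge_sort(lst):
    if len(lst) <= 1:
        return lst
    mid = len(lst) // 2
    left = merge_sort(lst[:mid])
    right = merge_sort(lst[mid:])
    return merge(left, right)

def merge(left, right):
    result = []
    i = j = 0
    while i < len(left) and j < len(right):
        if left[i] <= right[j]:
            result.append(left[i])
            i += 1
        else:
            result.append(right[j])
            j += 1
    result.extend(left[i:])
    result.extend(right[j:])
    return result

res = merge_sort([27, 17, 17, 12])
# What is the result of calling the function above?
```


merge_sort([27, 17, 17, 12])
Split into [27, 17] and [17, 12]
Left sorted: [17, 27]
Right sorted: [12, 17]
Merge [17, 27] and [12, 17]
= [12, 17, 17, 27]


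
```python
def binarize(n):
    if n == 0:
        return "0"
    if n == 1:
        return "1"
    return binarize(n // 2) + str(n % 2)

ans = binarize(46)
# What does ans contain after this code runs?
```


binarize(46)
= binarize(23) + "0"
= binarize(11) + "1" + "0"
= binarize(5) + "1" + "1" + "0"
= binarize(2) + "1" + "1" + "1" + "0"
= binarize(1) + "0" + "1" + "1" + "1" + "0"
= "1" + "0" + "1" + "1" + "1" + "0"
= "101110"


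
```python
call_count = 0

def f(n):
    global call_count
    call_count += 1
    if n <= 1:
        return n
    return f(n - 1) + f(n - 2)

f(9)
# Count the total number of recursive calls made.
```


f(9) calls f(8) and f(7); each non-base call branches into two more.
Let C(k) = total number of calls made by f(k), including the call to f(k) itself.
Base cases: C(0) = 1, C(1) = 1
Recurrence: C(k) = 1 + C(k-1) + C(k-2)
  C(2) = 1 + C(1) + C(0) = 1 + 1 + 1 = 3
  C(3) = 1 + C(2) + C(1) = 1 + 3 + 1 = 5
  C(4) = 1 + C(3) + C(2) = 1 + 5 + 3 = 9
  C(5) = 1 + C(4) + C(3) = 1 + 9 + 5 = 15
  C(6) = 1 + C(5) + C(4) = 1 + 15 + 9 = 25
  C(7) = 1 + C(6) + C(5) = 1 + 25 + 15 = 41
  C(8) = 1 + C(7) + C(6) = 1 + 41 + 25 = 67
  C(9) = 1 + C(8) + C(7) = 1 + 67 + 41 = 109
Total calls = C(9) = 109


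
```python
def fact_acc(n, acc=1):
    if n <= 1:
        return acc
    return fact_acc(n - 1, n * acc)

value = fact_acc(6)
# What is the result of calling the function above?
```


fact_acc(6, 1)
= fact_acc(5, 6 * 1) = fact_acc(5, 6)
= fact_acc(4, 5 * 6) = fact_acc(4, 30)
= fact_acc(3, 4 * 30) = fact_acc(3, 120)
= fact_acc(2, 3 * 120) = fact_acc(2, 360)
= fact_acc(1, 2 * 360) = fact_acc(1, 720)
n <= 1, return acc = 720


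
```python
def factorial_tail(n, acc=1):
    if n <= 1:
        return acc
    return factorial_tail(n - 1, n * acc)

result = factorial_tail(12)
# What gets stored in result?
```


factorial_tail(12, 1)
= factorial_tail(11, 12 * 1) = factorial_tail(11, 12)
= factorial_tail(10, 11 * 12) = factorial_tail(10, 132)
= factorial_tail(9, 10 * 132) = factorial_tail(9, 1320)
= factorial_tail(8, 9 * 1320) = factorial_tail(8, 11880)
= factorial_tail(7, 8 * 11880) = factorial_tail(7, 95040)
= factorial_tail(6, 7 * 95040) = factorial_tail(6, 665280)
= factorial_tail(5, 6 * 665280) = factorial_tail(5, 3991680)
= factorial_tail(4, 5 * 3991680) = factorial_tail(4, 19958400)
= factorial_tail(3, 4 * 19958400) = factorial_tail(3, 79833600)
= factorial_tail(2, 3 * 79833600) = factorial_tail(2, 239500800)
= factorial_tail(1, 2 * 239500800) = factorial_tail(1, 479001600)
n <= 1, return acc = 479001600


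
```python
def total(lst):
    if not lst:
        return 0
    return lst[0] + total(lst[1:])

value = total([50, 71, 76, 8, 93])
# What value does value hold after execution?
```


total([50, 71, 76, 8, 93])
= 50 + total([71, 76, 8, 93])
= 50 + 71 + total([76, 8, 93])
= 50 + 71 + 76 + total([8, 93])
= 50 + 71 + 76 + 8 + total([93])
= 50 + 71 + 76 + 8 + 93 + total([])
= 50 + 71 + 76 + 8 + 93 + 0
= 298


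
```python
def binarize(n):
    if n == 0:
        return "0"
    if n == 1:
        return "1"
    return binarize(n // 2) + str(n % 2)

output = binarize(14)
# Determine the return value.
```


binarize(14)
= binarize(7) + "0"
= binarize(3) + "1" + "0"
= binarize(1) + "1" + "1" + "0"
= "1" + "1" + "1" + "0"
= "1110"


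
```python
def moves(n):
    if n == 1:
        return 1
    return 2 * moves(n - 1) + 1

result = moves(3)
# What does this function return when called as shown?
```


moves(3)
= 2 * moves(2) + 1
= 2 * (2 * moves(1) + 1) + 1
Now compute bottom-up:
moves(1) = 1
moves(2) = 2 * 1 + 1 = 3
moves(3) = 2 * 3 + 1 = 7
= 7


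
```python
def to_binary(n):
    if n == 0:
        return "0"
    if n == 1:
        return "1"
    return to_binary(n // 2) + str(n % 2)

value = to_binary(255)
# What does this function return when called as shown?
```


to_binary(255)
= to_binary(127) + "1"
= to_binary(63) + "1" + "1"
= to_binary(31) + "1" + "1" + "1"
= to_binary(15) + "1" + "1" + "1" + "1"
= to_binary(7) + "1" + "1" + "1" + "1" + "1"
= to_binary(3) + "1" + "1" + "1" + "1" + "1" + "1"
= to_binary(1) + "1" + "1" + "1" + "1" + "1" + "1" + "1"
= "1" + "1" + "1" + "1" + "1" + "1" + "1" + "1"
= "11111111"


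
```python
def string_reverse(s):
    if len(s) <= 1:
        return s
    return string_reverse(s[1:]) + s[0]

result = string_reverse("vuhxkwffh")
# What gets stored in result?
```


string_reverse("vuhxkwffh")
= string_reverse("uhxkwffh") + "v"
= string_reverse("hxkwffh") + "u" + "v"
= string_reverse("xkwffh") + "h" + "u" + "v"
= string_reverse("kwffh") + "x" + "h" + "u" + "v"
= string_reverse("wffh") + "k" + "x" + "h" + "u" + "v"
= string_reverse("ffh") + "w" + "k" + "x" + "h" + "u" + "v"
= string_reverse("fh") + "f" + "w" + "k" + "x" + "h" + "u" + "v"
= string_reverse("h") + "f" + "f" + "w" + "k" + "x" + "h" + "u" + "v"
= "h" + "f" + "f" + "w" + "k" + "x" + "h" + "u" + "v"
= "hffwkxhuv"


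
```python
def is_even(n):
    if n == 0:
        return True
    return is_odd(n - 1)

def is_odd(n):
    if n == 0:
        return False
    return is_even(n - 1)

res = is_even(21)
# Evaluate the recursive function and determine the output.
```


is_even(21)
= is_odd(20)
= is_even(19)
= is_odd(18)
= is_even(17)
= is_odd(16)
= is_even(15)
= is_odd(14)
= is_even(13)
= is_odd(12)
= is_even(11)
= is_odd(10)
= is_even(9)
= is_odd(8)
= is_even(7)
= is_odd(6)
= is_even(5)
= is_odd(4)
= is_even(3)
= is_odd(2)
= is_even(1)
= is_odd(0)
n == 0: return False
= False


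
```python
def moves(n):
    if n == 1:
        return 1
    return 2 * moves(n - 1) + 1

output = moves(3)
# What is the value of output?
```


moves(3)
= 2 * moves(2) + 1
= 2 * (2 * moves(1) + 1) + 1
Now compute bottom-up:
moves(1) = 1
moves(2) = 2 * 1 + 1 = 3
moves(3) = 2 * 3 + 1 = 7
= 7


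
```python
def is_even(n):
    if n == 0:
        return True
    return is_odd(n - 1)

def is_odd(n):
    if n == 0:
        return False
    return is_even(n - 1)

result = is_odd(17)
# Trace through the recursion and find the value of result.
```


is_odd(17)
= is_even(16)
= is_odd(15)
= is_even(14)
= is_odd(13)
= is_even(12)
= is_odd(11)
= is_even(10)
= is_odd(9)
= is_even(8)
= is_odd(7)
= is_even(6)
= is_odd(5)
= is_even(4)
= is_odd(3)
= is_even(2)
= is_odd(1)
= is_even(0)
n == 0: return True
= True


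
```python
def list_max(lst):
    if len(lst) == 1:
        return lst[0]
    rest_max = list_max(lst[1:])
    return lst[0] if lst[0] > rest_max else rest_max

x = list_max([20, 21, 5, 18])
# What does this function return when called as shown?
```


list_max([20, 21, 5, 18])
= compare 20 with list_max([21, 5, 18])
= compare 21 with list_max([5, 18])
= compare 5 with list_max([18])
Base: list_max([18]) = 18
compare 5 with 18: max = 18
compare 21 with 18: max = 21
compare 20 with 21: max = 21
= 21


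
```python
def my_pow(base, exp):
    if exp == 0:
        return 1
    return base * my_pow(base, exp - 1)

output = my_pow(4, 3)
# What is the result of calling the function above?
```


my_pow(4, 3)
= 4 * my_pow(4, 2)
= 4 * 4 * my_pow(4, 1)
= 4 * 4 * 4 * my_pow(4, 0)
= 4 * 4 * 4 * 1
= 64


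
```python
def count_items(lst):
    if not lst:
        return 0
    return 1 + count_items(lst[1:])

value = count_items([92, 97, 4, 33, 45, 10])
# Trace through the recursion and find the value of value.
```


count_items([92, 97, 4, 33, 45, 10])
= 1 + count_items([97, 4, 33, 45, 10])
= 1 + 1 + count_items([4, 33, 45, 10])
= 1 + 1 + 1 + count_items([33, 45, 10])
= 1 + 1 + 1 + 1 + count_items([45, 10])
= 1 + 1 + 1 + 1 + 1 + count_items([10])
= 1 + 1 + 1 + 1 + 1 + 1 + count_items([])
= 1 + 1 + 1 + 1 + 1 + 1 + 0
= 6


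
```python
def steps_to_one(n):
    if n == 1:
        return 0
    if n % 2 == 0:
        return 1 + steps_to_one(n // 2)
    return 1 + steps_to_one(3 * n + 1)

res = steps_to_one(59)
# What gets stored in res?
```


steps_to_one(59)
59 is odd -> 3*59+1 = 178 -> steps_to_one(178)
178 is even -> steps_to_one(89)
89 is odd -> 3*89+1 = 268 -> steps_to_one(268)
268 is even -> steps_to_one(134)
134 is even -> steps_to_one(67)
67 is odd -> 3*67+1 = 202 -> steps_to_one(202)
202 is even -> steps_to_one(101)
101 is odd -> 3*101+1 = 304 -> steps_to_one(304)
304 is even -> steps_to_one(152)
152 is even -> steps_to_one(76)
76 is even -> steps_to_one(38)
38 is even -> steps_to_one(19)
19 is odd -> 3*19+1 = 58 -> steps_to_one(58)
58 is even -> steps_to_one(29)
29 is odd -> 3*29+1 = 88 -> steps_to_one(88)
88 is even -> steps_to_one(44)
44 is even -> steps_to_one(22)
22 is even -> steps_to_one(11)
11 is odd -> 3*11+1 = 34 -> steps_to_one(34)
34 is even -> steps_to_one(17)
17 is odd -> 3*17+1 = 52 -> steps_to_one(52)
52 is even -> steps_to_one(26)
26 is even -> steps_to_one(13)
13 is odd -> 3*13+1 = 40 -> steps_to_one(40)
40 is even -> steps_to_one(20)
20 is even -> steps_to_one(10)
10 is even -> steps_to_one(5)
5 is odd -> 3*5+1 = 16 -> steps_to_one(16)
16 is even -> steps_to_one(8)
8 is even -> steps_to_one(4)
4 is even -> steps_to_one(2)
2 is even -> steps_to_one(1)
Reached 1 after 32 steps
= 32


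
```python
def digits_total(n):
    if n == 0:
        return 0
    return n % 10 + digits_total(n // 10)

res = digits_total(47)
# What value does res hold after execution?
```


digits_total(47)
= 7 + digits_total(4)
= 7 + 4 + digits_total(0)
= 7 + 4 + 0
= 11


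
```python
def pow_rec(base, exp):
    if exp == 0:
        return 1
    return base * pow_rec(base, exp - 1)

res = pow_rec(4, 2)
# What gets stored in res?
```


pow_rec(4, 2)
= 4 * pow_rec(4, 1)
= 4 * 4 * pow_rec(4, 0)
= 4 * 4 * 1
= 16


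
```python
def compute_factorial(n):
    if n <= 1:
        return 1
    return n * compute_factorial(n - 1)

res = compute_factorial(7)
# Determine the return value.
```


compute_factorial(7)
= 7 * compute_factorial(6)
= 7 * 6 * compute_factorial(5)
= 7 * 6 * 5 * compute_factorial(4)
= 7 * 6 * 5 * 4 * compute_factorial(3)
= 7 * 6 * 5 * 4 * 3 * compute_factorial(2)
= 7 * 6 * 5 * 4 * 3 * 2 * compute_factorial(1)
= 7 * 6 * 5 * 4 * 3 * 2 * 1
= 5040


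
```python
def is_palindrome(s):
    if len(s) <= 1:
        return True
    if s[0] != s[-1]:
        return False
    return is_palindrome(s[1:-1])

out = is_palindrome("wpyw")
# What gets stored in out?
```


is_palindrome("wpyw")
"wpyw": s[0]='w' == s[-1]='w' -> is_palindrome("py")
"py": s[0]='p' != s[-1]='y' -> False
= False


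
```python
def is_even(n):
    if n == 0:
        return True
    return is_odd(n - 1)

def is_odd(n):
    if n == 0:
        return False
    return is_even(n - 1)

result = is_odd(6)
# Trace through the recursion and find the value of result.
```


is_odd(6)
= is_even(5)
= is_odd(4)
= is_even(3)
= is_odd(2)
= is_even(1)
= is_odd(0)
n == 0: return False
= False


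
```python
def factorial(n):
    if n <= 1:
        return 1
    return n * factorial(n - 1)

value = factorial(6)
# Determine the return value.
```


factorial(6)
= 6 * factorial(5)
= 6 * 5 * factorial(4)
= 6 * 5 * 4 * factorial(3)
= 6 * 5 * 4 * 3 * factorial(2)
= 6 * 5 * 4 * 3 * 2 * factorial(1)
= 6 * 5 * 4 * 3 * 2 * 1
= 720


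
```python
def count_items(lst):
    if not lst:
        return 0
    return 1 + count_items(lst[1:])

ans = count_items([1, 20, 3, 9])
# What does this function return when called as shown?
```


count_items([1, 20, 3, 9])
= 1 + count_items([20, 3, 9])
= 1 + 1 + count_items([3, 9])
= 1 + 1 + 1 + count_items([9])
= 1 + 1 + 1 + 1 + count_items([])
= 1 + 1 + 1 + 1 + 0
= 4


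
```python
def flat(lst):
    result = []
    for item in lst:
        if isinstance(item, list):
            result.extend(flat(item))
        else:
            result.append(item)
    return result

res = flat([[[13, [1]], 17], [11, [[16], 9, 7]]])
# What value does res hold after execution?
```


flat([[[13, [1]], 17], [11, [[16], 9, 7]]])
Processing each element:
  [[13, [1]], 17] is a list -> flat recursively -> [13, 1, 17]
  [11, [[16], 9, 7]] is a list -> flat recursively -> [11, 16, 9, 7]
= [13, 1, 17, 11, 16, 9, 7]


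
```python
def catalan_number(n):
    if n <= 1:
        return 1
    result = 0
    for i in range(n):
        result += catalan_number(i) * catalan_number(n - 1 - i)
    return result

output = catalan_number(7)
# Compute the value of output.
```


catalan_number(7)
= sum of catalan_number(i) * catalan_number(7-1-i) for i in 0..6
First compute sub-values bottom-up:
  catalan_number(0) = 1, catalan_number(1) = 1
  catalan_number(2) = 1*1 + 1*1 = 2
  catalan_number(3) = 1*2 + 1*1 + 2*1 = 5
  catalan_number(4) = 1*5 + 1*2 + 2*1 + 5*1 = 14
  catalan_number(5) = 1*14 + 1*5 + 2*2 + 5*1 + 14*1 = 42
  catalan_number(6) = 1*42 + 1*14 + 2*5 + 5*2 + 14*1 + 42*1 = 132
Now catalan_number(7):
  catalan_number(0)*catalan_number(6) = 1*132 = 132
  catalan_number(1)*catalan_number(5) = 1*42 = 42
  catalan_number(2)*catalan_number(4) = 2*14 = 28
  catalan_number(3)*catalan_number(3) = 5*5 = 25
  catalan_number(4)*catalan_number(2) = 14*2 = 28
  catalan_number(5)*catalan_number(1) = 42*1 = 42
  catalan_number(6)*catalan_number(0) = 132*1 = 132
= 132 + 42 + 28 + 25 + 28 + 42 + 132
= 429


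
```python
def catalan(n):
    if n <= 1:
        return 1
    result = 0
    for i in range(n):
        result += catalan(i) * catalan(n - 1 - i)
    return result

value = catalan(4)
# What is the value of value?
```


catalan(4)
= sum of catalan(i) * catalan(4-1-i) for i in 0..3
First compute sub-values bottom-up:
  catalan(0) = 1, catalan(1) = 1
  catalan(2) = 1*1 + 1*1 = 2
  catalan(3) = 1*2 + 1*1 + 2*1 = 5
Now catalan(4):
  catalan(0)*catalan(3) = 1*5 = 5
  catalan(1)*catalan(2) = 1*2 = 2
  catalan(2)*catalan(1) = 2*1 = 2
  catalan(3)*catalan(0) = 5*1 = 5
= 5 + 2 + 2 + 5
= 14


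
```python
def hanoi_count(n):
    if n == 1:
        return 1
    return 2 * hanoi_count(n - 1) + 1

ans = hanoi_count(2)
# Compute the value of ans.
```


hanoi_count(2)
= 2 * hanoi_count(1) + 1
Now compute bottom-up:
hanoi_count(1) = 1
hanoi_count(2) = 2 * 1 + 1 = 3
= 3


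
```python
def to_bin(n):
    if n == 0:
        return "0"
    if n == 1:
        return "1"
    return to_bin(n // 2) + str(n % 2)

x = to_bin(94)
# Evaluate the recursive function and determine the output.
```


to_bin(94)
= to_bin(47) + "0"
= to_bin(23) + "1" + "0"
= to_bin(11) + "1" + "1" + "0"
= to_bin(5) + "1" + "1" + "1" + "0"
= to_bin(2) + "1" + "1" + "1" + "1" + "0"
= to_bin(1) + "0" + "1" + "1" + "1" + "1" + "0"
= "1" + "0" + "1" + "1" + "1" + "1" + "0"
= "1011110"


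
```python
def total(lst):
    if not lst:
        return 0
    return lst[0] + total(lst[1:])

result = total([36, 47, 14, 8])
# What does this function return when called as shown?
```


total([36, 47, 14, 8])
= 36 + total([47, 14, 8])
= 36 + 47 + total([14, 8])
= 36 + 47 + 14 + total([8])
= 36 + 47 + 14 + 8 + total([])
= 36 + 47 + 14 + 8 + 0
= 105


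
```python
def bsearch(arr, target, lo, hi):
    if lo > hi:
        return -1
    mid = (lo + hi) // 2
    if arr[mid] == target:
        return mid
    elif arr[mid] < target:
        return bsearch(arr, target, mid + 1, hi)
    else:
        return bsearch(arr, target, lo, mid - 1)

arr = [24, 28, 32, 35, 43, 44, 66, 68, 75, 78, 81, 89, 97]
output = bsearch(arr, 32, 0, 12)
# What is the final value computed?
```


bsearch(arr, 32, 0, 12)
lo=0, hi=12, mid=6, arr[mid]=66
66 > 32, search left half
lo=0, hi=5, mid=2, arr[mid]=32
arr[2] == 32, found at index 2
= 2


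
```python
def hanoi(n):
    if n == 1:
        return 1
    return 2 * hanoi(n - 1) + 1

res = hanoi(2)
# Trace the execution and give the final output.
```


hanoi(2)
= 2 * hanoi(1) + 1
Now compute bottom-up:
hanoi(1) = 1
hanoi(2) = 2 * 1 + 1 = 3
= 3


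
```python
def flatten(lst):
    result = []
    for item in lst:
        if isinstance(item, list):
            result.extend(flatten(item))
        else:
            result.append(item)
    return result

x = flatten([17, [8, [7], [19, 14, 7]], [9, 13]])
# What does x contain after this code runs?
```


flatten([17, [8, [7], [19, 14, 7]], [9, 13]])
Processing each element:
  17 is not a list -> append 17
  [8, [7], [19, 14, 7]] is a list -> flatten recursively -> [8, 7, 19, 14, 7]
  [9, 13] is a list -> flatten recursively -> [9, 13]
= [17, 8, 7, 19, 14, 7, 9, 13]


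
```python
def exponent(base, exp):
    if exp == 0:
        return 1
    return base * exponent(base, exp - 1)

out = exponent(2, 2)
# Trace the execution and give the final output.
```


exponent(2, 2)
= 2 * exponent(2, 1)
= 2 * 2 * exponent(2, 0)
= 2 * 2 * 1
= 4


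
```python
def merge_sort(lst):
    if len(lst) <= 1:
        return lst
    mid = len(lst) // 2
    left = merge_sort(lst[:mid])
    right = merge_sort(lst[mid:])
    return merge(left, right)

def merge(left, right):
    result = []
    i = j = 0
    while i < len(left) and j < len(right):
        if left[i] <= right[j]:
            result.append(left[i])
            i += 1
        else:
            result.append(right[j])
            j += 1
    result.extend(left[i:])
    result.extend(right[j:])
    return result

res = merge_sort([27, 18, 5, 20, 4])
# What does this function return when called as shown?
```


merge_sort([27, 18, 5, 20, 4])
Split into [27, 18] and [5, 20, 4]
Left sorted: [18, 27]
Right sorted: [4, 5, 20]
Merge [18, 27] and [4, 5, 20]
= [4, 5, 18, 20, 27]


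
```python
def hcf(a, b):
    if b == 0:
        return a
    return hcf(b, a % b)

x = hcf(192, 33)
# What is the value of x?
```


hcf(192, 33)
= hcf(33, 192 % 33) = hcf(33, 27)
= hcf(27, 33 % 27) = hcf(27, 6)
= hcf(6, 27 % 6) = hcf(6, 3)
= hcf(3, 6 % 3) = hcf(3, 0)
b == 0, return a = 3


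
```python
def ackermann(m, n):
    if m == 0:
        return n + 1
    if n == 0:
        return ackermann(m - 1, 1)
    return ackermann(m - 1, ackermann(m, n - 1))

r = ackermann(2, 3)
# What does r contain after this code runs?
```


ackermann(2, 3)
= ackermann(1, ackermann(2, 2))
First compute ackermann(2, 2) = 7
= ackermann(1, 7)
= 9


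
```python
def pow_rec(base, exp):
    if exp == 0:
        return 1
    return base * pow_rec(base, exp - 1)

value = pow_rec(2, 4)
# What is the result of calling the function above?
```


pow_rec(2, 4)
= 2 * pow_rec(2, 3)
= 2 * 2 * pow_rec(2, 2)
= 2 * 2 * 2 * pow_rec(2, 1)
= 2 * 2 * 2 * 2 * pow_rec(2, 0)
= 2 * 2 * 2 * 2 * 1
= 16


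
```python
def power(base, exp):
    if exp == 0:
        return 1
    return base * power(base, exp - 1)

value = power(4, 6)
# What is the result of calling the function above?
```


power(4, 6)
= 4 * power(4, 5)
= 4 * 4 * power(4, 4)
= 4 * 4 * 4 * power(4, 3)
= 4 * 4 * 4 * 4 * power(4, 2)
= 4 * 4 * 4 * 4 * 4 * power(4, 1)
= 4 * 4 * 4 * 4 * 4 * 4 * power(4, 0)
= 4 * 4 * 4 * 4 * 4 * 4 * 1
= 4096


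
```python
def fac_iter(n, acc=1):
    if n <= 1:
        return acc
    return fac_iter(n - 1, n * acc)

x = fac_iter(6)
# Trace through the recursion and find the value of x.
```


fac_iter(6, 1)
= fac_iter(5, 6 * 1) = fac_iter(5, 6)
= fac_iter(4, 5 * 6) = fac_iter(4, 30)
= fac_iter(3, 4 * 30) = fac_iter(3, 120)
= fac_iter(2, 3 * 120) = fac_iter(2, 360)
= fac_iter(1, 2 * 360) = fac_iter(1, 720)
n <= 1, return acc = 720


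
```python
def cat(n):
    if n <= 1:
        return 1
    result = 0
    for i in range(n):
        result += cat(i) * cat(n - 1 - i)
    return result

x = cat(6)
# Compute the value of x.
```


cat(6)
= sum of cat(i) * cat(6-1-i) for i in 0..5
First compute sub-values bottom-up:
  cat(0) = 1, cat(1) = 1
  cat(2) = 1*1 + 1*1 = 2
  cat(3) = 1*2 + 1*1 + 2*1 = 5
  cat(4) = 1*5 + 1*2 + 2*1 + 5*1 = 14
  cat(5) = 1*14 + 1*5 + 2*2 + 5*1 + 14*1 = 42
Now cat(6):
  cat(0)*cat(5) = 1*42 = 42
  cat(1)*cat(4) = 1*14 = 14
  cat(2)*cat(3) = 2*5 = 10
  cat(3)*cat(2) = 5*2 = 10
  cat(4)*cat(1) = 14*1 = 14
  cat(5)*cat(0) = 42*1 = 42
= 42 + 14 + 10 + 10 + 14 + 42
= 132


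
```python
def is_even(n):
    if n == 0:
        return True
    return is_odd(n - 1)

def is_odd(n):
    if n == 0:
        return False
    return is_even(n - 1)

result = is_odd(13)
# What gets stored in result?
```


is_odd(13)
= is_even(12)
= is_odd(11)
= is_even(10)
= is_odd(9)
= is_even(8)
= is_odd(7)
= is_even(6)
= is_odd(5)
= is_even(4)
= is_odd(3)
= is_even(2)
= is_odd(1)
= is_even(0)
n == 0: return True
= True


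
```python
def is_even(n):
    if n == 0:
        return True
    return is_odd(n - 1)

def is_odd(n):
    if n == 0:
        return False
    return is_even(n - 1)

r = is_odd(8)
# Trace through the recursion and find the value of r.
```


is_odd(8)
= is_even(7)
= is_odd(6)
= is_even(5)
= is_odd(4)
= is_even(3)
= is_odd(2)
= is_even(1)
= is_odd(0)
n == 0: return False
= False


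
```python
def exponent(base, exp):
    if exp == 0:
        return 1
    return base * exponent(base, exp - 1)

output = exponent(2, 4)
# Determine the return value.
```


exponent(2, 4)
= 2 * exponent(2, 3)
= 2 * 2 * exponent(2, 2)
= 2 * 2 * 2 * exponent(2, 1)
= 2 * 2 * 2 * 2 * exponent(2, 0)
= 2 * 2 * 2 * 2 * 1
= 16


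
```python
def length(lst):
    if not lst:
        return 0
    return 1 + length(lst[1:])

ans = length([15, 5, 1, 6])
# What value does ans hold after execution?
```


length([15, 5, 1, 6])
= 1 + length([5, 1, 6])
= 1 + 1 + length([1, 6])
= 1 + 1 + 1 + length([6])
= 1 + 1 + 1 + 1 + length([])
= 1 + 1 + 1 + 1 + 0
= 4


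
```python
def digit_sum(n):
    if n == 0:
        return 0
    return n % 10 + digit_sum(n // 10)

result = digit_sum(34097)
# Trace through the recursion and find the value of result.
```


digit_sum(34097)
= 7 + digit_sum(3409)
= 7 + 9 + digit_sum(340)
= 7 + 9 + 0 + digit_sum(34)
= 7 + 9 + 0 + 4 + digit_sum(3)
= 7 + 9 + 0 + 4 + 3 + digit_sum(0)
= 7 + 9 + 0 + 4 + 3 + 0
= 23


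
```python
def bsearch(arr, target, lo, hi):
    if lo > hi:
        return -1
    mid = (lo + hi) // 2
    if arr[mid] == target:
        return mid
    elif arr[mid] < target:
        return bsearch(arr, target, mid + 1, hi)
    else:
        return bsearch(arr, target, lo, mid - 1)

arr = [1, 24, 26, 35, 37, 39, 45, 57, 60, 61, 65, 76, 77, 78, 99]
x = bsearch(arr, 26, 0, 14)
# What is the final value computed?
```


bsearch(arr, 26, 0, 14)
lo=0, hi=14, mid=7, arr[mid]=57
57 > 26, search left half
lo=0, hi=6, mid=3, arr[mid]=35
35 > 26, search left half
lo=0, hi=2, mid=1, arr[mid]=24
24 < 26, search right half
lo=2, hi=2, mid=2, arr[mid]=26
arr[2] == 26, found at index 2
= 2


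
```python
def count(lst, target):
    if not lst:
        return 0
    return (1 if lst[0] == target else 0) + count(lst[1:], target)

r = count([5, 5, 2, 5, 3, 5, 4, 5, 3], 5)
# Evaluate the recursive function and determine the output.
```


count([5, 5, 2, 5, 3, 5, 4, 5, 3], 5)
lst[0]=5 == 5: 1 + count([5, 2, 5, 3, 5, 4, 5, 3], 5)
lst[0]=5 == 5: 1 + count([2, 5, 3, 5, 4, 5, 3], 5)
lst[0]=2 != 5: 0 + count([5, 3, 5, 4, 5, 3], 5)
lst[0]=5 == 5: 1 + count([3, 5, 4, 5, 3], 5)
lst[0]=3 != 5: 0 + count([5, 4, 5, 3], 5)
lst[0]=5 == 5: 1 + count([4, 5, 3], 5)
lst[0]=4 != 5: 0 + count([5, 3], 5)
lst[0]=5 == 5: 1 + count([3], 5)
lst[0]=3 != 5: 0 + count([], 5)
= 5


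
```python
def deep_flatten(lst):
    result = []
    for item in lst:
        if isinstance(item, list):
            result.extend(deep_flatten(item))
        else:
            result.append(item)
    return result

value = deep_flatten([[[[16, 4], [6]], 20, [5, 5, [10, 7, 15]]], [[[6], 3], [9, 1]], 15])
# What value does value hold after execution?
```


deep_flatten([[[[16, 4], [6]], 20, [5, 5, [10, 7, 15]]], [[[6], 3], [9, 1]], 15])
Processing each element:
  [[[16, 4], [6]], 20, [5, 5, [10, 7, 15]]] is a list -> deep_flatten recursively -> [16, 4, 6, 20, 5, 5, 10, 7, 15]
  [[[6], 3], [9, 1]] is a list -> deep_flatten recursively -> [6, 3, 9, 1]
  15 is not a list -> append 15
= [16, 4, 6, 20, 5, 5, 10, 7, 15, 6, 3, 9, 1, 15]


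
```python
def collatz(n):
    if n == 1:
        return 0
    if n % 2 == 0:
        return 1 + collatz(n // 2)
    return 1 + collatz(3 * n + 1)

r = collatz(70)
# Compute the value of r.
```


collatz(70)
70 is even -> collatz(35)
35 is odd -> 3*35+1 = 106 -> collatz(106)
106 is even -> collatz(53)
53 is odd -> 3*53+1 = 160 -> collatz(160)
160 is even -> collatz(80)
80 is even -> collatz(40)
40 is even -> collatz(20)
20 is even -> collatz(10)
10 is even -> collatz(5)
5 is odd -> 3*5+1 = 16 -> collatz(16)
16 is even -> collatz(8)
8 is even -> collatz(4)
4 is even -> collatz(2)
2 is even -> collatz(1)
Reached 1 after 14 steps
= 14
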